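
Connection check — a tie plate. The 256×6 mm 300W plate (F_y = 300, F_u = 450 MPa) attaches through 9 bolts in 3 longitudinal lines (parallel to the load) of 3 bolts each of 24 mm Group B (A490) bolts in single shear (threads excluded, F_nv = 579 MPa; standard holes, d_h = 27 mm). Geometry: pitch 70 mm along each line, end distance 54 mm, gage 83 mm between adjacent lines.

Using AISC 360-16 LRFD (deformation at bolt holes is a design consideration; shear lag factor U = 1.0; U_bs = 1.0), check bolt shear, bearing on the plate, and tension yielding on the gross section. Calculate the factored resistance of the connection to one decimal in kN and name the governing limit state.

Bolt shear: A_b = π(24)²/4 = 452.39 mm². φR_n = 0.75 × 579 × 452.39 × 9 × 1 = 1768.1 kN.
Bearing (6 mm plate, F_u = 450 MPa): end bolts L_c = 54 − 27/2 = 40.5, R_n = min(1.2×40.5×6×450, 2.4×24×6×450) = 131.22 kN/bolt; interior L_c = 70 − 27 = 43, R_n = 139.32 kN/bolt. φR_n = 0.75 × (3×131.22 + 6×139.32) = 922.2 kN.
Tension yield (gross): A_g = 256×6 = 1536 mm². φR_n = 0.90 × 300 × 1536 = 414.7 kN.
Governing: min(1768.1, 922.2, 414.7) = 414.7 kN → gross-section yield.

414.7 kN (gross-section yield governs)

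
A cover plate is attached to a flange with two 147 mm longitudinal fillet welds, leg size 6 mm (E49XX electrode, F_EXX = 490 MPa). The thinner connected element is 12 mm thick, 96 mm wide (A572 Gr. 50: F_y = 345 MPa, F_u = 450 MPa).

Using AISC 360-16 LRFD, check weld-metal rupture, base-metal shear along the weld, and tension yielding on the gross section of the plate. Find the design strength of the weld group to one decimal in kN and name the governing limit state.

Weld metal: throat = 0.707×6 = 4.242 mm, L = 2×147 = 294 mm. φR_n = 0.75 × 0.6 × 490 × 4.242 × 294 = 275.0 kN.
Base metal shear (12 mm plate): yield φR_n = 1.0×0.6×345×12×294 = 730.3 kN; rupture φR_n = 0.75×0.6×450×12×294 = 714.4 kN; take 714.4 kN (rupture).
Tension yield (gross): A_g = 96×12 = 1152 mm². φR_n = 0.90 × 345 × 1152 = 357.7 kN.
Governing: min(275.0, 714.4, 357.7) = 275.0 kN → weld metal.

275.0 kN (weld metal governs)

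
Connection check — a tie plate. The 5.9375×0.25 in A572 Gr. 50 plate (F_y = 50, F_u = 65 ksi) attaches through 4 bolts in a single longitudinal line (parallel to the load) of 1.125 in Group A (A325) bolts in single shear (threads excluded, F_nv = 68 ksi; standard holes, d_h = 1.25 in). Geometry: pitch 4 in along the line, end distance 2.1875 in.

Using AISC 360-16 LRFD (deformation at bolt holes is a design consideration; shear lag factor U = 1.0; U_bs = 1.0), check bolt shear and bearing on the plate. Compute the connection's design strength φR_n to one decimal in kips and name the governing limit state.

121.6 kips (bearing governs)

Bolt shear: A_b = π(1.125)²/4 = 0.99402 in². φR_n = 0.75 × 68 × 0.99402 × 4 × 1 = 202.8 kips.
Bearing (0.25 in plate, F_u = 65 ksi): end bolts L_c = 2.1875 − 1.25/2 = 1.5625, R_n = min(1.2×1.5625×0.25×65, 2.4×1.125×0.25×65) = 30.469 kips/bolt; interior L_c = 4 − 1.25 = 2.75, R_n = 43.875 kips/bolt. φR_n = 0.75 × (1×30.469 + 3×43.875) = 121.6 kips.
Governing: min(202.8, 121.6) = 121.6 kips → bearing.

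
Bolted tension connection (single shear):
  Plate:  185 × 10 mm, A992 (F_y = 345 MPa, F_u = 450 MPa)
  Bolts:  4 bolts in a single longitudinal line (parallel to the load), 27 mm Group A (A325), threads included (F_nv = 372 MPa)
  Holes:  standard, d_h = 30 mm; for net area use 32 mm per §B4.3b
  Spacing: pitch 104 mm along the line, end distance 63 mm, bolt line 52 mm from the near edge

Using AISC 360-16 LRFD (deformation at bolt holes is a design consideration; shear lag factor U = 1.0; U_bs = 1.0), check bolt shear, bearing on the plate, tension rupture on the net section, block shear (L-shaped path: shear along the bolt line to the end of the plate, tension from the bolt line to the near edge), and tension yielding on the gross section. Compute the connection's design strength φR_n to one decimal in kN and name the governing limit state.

Bolt shear: A_b = π(27)²/4 = 572.56 mm². φR_n = 0.75 × 372 × 572.56 × 4 × 1 = 639.0 kN.
Bearing (10 mm plate, F_u = 450 MPa): end bolts L_c = 63 − 30/2 = 48, R_n = min(1.2×48×10×450, 2.4×27×10×450) = 259.2 kN/bolt; interior L_c = 104 − 30 = 74, R_n = 291.6 kN/bolt. φR_n = 0.75 × (1×259.2 + 3×291.6) = 850.5 kN.
Tension rupture (net): A_n = (185 − 1×32)×10 = 1530 mm² (U = 1.0, A_e = A_n). φR_n = 0.75 × 450 × 1530 = 516.4 kN.
Block shear: shear path 1×[63+3×104] = 1×375 mm, A_gv = 3750, A_nv = 1×(375 − 3.5×32)×10 = 2630 mm²; tension to near edge: (52 − 0.5×32)×10 = 360 mm². R_n = min(0.6×450×2630, 0.6×345×3750) + 1.0×450×360 = min(710.1, 776.25) + 162 = 872.1 kN. φR_n = 0.75 × 872.1 = 654.1 kN.
Tension yield (gross): A_g = 185×10 = 1850 mm². φR_n = 0.90 × 345 × 1850 = 574.4 kN.
Governing: min(639.0, 850.5, 516.4, 654.1, 574.4) = 516.4 kN → net-section rupture.

516.4 kN (net-section rupture governs)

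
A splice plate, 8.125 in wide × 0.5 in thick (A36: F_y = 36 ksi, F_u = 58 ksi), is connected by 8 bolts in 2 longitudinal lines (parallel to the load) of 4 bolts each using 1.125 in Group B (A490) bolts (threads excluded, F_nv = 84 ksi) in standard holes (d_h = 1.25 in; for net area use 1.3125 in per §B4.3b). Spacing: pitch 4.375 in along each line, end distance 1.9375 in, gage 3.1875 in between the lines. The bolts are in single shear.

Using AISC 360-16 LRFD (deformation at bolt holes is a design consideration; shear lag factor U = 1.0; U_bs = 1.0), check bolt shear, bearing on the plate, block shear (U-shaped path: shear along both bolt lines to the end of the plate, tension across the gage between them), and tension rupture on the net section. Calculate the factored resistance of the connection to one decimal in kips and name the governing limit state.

119.6 kips (net-section rupture governs)

Bolt shear: A_b = π(1.125)²/4 = 0.99402 in². φR_n = 0.75 × 84 × 0.99402 × 8 × 1 = 501.0 kips.
Bearing (0.5 in plate, F_u = 58 ksi): end bolts L_c = 1.9375 − 1.25/2 = 1.3125, R_n = min(1.2×1.3125×0.5×58, 2.4×1.125×0.5×58) = 45.675 kips/bolt; interior L_c = 4.375 − 1.25 = 3.125, R_n = 78.3 kips/bolt. φR_n = 0.75 × (2×45.675 + 6×78.3) = 420.9 kips.
Block shear: shear path 2×[1.9375+3×4.375] = 2×15.0625 in, A_gv = 15.063, A_nv = 2×(15.0625 − 3.5×1.3125)×0.5 = 10.469 in²; tension across gage: (3.1875 − 1×1.3125)×0.5 = 0.9375 in². R_n = min(0.6×58×10.469, 0.6×36×15.063) + 1.0×58×0.9375 = min(364.32, 325.36) + 54.375 = 379.74 kips. φR_n = 0.75 × 379.74 = 284.8 kips.
Tension rupture (net): A_n = (8.125 − 2×1.3125)×0.5 = 2.75 in² (U = 1.0, A_e = A_n). φR_n = 0.75 × 58 × 2.75 = 119.6 kips.
Governing: min(501.0, 420.9, 284.8, 119.6) = 119.6 kips → net-section rupture.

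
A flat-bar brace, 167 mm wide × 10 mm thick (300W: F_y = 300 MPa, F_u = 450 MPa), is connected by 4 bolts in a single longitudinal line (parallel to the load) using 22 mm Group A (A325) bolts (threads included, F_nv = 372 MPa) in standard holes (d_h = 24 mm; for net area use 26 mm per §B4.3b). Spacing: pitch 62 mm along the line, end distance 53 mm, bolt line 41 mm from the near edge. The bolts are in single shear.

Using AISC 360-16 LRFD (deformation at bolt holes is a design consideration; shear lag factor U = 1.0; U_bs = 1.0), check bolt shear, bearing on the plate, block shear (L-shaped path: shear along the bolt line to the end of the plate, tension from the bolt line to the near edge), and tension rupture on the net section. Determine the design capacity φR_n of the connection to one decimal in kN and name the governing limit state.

394.2 kN (block shear governs)

Bolt shear: A_b = π(22)²/4 = 380.13 mm². φR_n = 0.75 × 372 × 380.13 × 4 × 1 = 424.2 kN.
Bearing (10 mm plate, F_u = 450 MPa): end bolts L_c = 53 − 24/2 = 41, R_n = min(1.2×41×10×450, 2.4×22×10×450) = 221.4 kN/bolt; interior L_c = 62 − 24 = 38, R_n = 205.2 kN/bolt. φR_n = 0.75 × (1×221.4 + 3×205.2) = 627.8 kN.
Block shear: shear path 1×[53+3×62] = 1×239 mm, A_gv = 2390, A_nv = 1×(239 − 3.5×26)×10 = 1480 mm²; tension to near edge: (41 − 0.5×26)×10 = 280 mm². R_n = min(0.6×450×1480, 0.6×300×2390) + 1.0×450×280 = min(399.6, 430.2) + 126 = 525.6 kN. φR_n = 0.75 × 525.6 = 394.2 kN.
Tension rupture (net): A_n = (167 − 1×26)×10 = 1410 mm² (U = 1.0, A_e = A_n). φR_n = 0.75 × 450 × 1410 = 475.9 kN.
Governing: min(424.2, 627.8, 394.2, 475.9) = 394.2 kN → block shear.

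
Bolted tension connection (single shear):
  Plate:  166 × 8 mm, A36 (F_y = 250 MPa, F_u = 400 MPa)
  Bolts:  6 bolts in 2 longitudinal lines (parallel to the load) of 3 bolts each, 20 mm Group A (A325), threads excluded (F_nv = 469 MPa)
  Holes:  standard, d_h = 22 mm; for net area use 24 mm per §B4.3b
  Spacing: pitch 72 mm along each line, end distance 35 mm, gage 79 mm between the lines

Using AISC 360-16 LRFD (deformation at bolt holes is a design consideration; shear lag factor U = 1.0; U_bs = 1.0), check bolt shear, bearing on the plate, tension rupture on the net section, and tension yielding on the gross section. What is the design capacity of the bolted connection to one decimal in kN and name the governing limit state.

Bolt shear: A_b = π(20)²/4 = 314.16 mm². φR_n = 0.75 × 469 × 314.16 × 6 × 1 = 663.0 kN.
Bearing (8 mm plate, F_u = 400 MPa): end bolts L_c = 35 − 22/2 = 24, R_n = min(1.2×24×8×400, 2.4×20×8×400) = 92.16 kN/bolt; interior L_c = 72 − 22 = 50, R_n = 153.6 kN/bolt. φR_n = 0.75 × (2×92.16 + 4×153.6) = 599.0 kN.
Tension rupture (net): A_n = (166 − 2×24)×8 = 944 mm² (U = 1.0, A_e = A_n). φR_n = 0.75 × 400 × 944 = 283.2 kN.
Tension yield (gross): A_g = 166×8 = 1328 mm². φR_n = 0.90 × 250 × 1328 = 298.8 kN.
Governing: min(663.0, 599.0, 283.2, 298.8) = 283.2 kN → net-section rupture.

283.2 kN (net-section rupture governs)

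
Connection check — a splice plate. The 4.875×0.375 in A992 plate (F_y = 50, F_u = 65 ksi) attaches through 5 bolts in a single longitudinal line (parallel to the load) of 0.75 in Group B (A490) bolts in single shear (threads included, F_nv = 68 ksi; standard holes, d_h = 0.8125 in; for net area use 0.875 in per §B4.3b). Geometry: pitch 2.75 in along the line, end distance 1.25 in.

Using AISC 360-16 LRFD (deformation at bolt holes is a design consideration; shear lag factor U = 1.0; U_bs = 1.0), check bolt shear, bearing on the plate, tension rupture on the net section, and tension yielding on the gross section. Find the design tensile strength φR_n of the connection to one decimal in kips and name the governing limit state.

Bolt shear: A_b = π(0.75)²/4 = 0.44179 in². φR_n = 0.75 × 68 × 0.44179 × 5 × 1 = 112.7 kips.
Bearing (0.375 in plate, F_u = 65 ksi): end bolts L_c = 1.25 − 0.8125/2 = 0.84375, R_n = min(1.2×0.84375×0.375×65, 2.4×0.75×0.375×65) = 24.68 kips/bolt; interior L_c = 2.75 − 0.8125 = 1.9375, R_n = 43.875 kips/bolt. φR_n = 0.75 × (1×24.68 + 4×43.875) = 150.1 kips.
Tension rupture (net): A_n = (4.875 − 1×0.875)×0.375 = 1.5 in² (U = 1.0, A_e = A_n). φR_n = 0.75 × 65 × 1.5 = 73.1 kips.
Tension yield (gross): A_g = 4.875×0.375 = 1.8281 in². φR_n = 0.90 × 50 × 1.8281 = 82.3 kips.
Governing: min(112.7, 150.1, 73.1, 82.3) = 73.1 kips → net-section rupture.

73.1 kips (net-section rupture governs)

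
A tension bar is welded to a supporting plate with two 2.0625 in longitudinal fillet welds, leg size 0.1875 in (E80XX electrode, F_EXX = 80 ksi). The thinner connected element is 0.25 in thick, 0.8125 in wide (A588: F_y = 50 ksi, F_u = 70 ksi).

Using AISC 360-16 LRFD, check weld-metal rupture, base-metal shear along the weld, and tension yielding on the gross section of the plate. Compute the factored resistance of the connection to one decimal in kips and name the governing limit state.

Weld metal: throat = 0.707×0.1875 = 0.13256 in, L = 2×2.0625 = 4.125 in. φR_n = 0.75 × 0.6 × 80 × 0.13256 × 4.125 = 19.7 kips.
Base metal shear (0.25 in plate): yield φR_n = 1.0×0.6×50×0.25×4.125 = 30.9 kips; rupture φR_n = 0.75×0.6×70×0.25×4.125 = 32.5 kips; take 30.9 kips (yield).
Tension yield (gross): A_g = 0.8125×0.25 = 0.20313 in². φR_n = 0.90 × 50 × 0.20313 = 9.1 kips.
Governing: min(19.7, 30.9, 9.1) = 9.1 kips → gross-section yield.

9.1 kips (gross-section yield governs)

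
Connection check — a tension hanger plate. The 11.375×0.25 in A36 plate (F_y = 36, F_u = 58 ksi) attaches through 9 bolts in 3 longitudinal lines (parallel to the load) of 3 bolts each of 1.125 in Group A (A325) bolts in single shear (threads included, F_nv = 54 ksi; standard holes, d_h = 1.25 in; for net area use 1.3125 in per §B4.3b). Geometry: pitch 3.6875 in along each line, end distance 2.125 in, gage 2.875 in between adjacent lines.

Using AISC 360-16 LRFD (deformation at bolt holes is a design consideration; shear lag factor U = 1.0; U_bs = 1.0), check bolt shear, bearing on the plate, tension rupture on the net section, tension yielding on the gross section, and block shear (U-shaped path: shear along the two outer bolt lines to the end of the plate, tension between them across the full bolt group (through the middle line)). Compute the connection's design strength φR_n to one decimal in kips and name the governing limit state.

80.9 kips (net-section rupture governs)

Bolt shear: A_b = π(1.125)²/4 = 0.99402 in². φR_n = 0.75 × 54 × 0.99402 × 9 × 1 = 362.3 kips.
Bearing (0.25 in plate, F_u = 58 ksi): end bolts L_c = 2.125 − 1.25/2 = 1.5, R_n = min(1.2×1.5×0.25×58, 2.4×1.125×0.25×58) = 26.1 kips/bolt; interior L_c = 3.6875 − 1.25 = 2.4375, R_n = 39.15 kips/bolt. φR_n = 0.75 × (3×26.1 + 6×39.15) = 234.9 kips.
Tension rupture (net): A_n = (11.375 − 3×1.3125)×0.25 = 1.8594 in² (U = 1.0, A_e = A_n). φR_n = 0.75 × 58 × 1.8594 = 80.9 kips.
Tension yield (gross): A_g = 11.375×0.25 = 2.8438 in². φR_n = 0.90 × 36 × 2.8438 = 92.1 kips.
Block shear: shear path 2×[2.125+2×3.6875] = 2×9.5 in, A_gv = 4.75, A_nv = 2×(9.5 − 2.5×1.3125)×0.25 = 3.1094 in²; tension across gage: (5.75 − 2×1.3125)×0.25 = 0.78125 in². R_n = min(0.6×58×3.1094, 0.6×36×4.75) + 1.0×58×0.78125 = min(108.21, 102.6) + 45.313 = 147.91 kips. φR_n = 0.75 × 147.91 = 110.9 kips.
Governing: min(362.3, 234.9, 80.9, 92.1, 110.9) = 80.9 kips → net-section rupture.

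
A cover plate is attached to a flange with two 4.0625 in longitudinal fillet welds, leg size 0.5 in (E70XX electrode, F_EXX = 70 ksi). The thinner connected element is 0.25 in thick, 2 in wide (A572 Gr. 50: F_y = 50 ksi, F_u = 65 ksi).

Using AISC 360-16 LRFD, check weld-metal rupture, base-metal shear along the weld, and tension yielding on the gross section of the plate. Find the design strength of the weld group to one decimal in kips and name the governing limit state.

Weld metal: throat = 0.707×0.5 = 0.3535 in, L = 2×4.0625 = 8.125 in. φR_n = 0.75 × 0.6 × 70 × 0.3535 × 8.125 = 90.5 kips.
Base metal shear (0.25 in plate): yield φR_n = 1.0×0.6×50×0.25×8.125 = 60.9 kips; rupture φR_n = 0.75×0.6×65×0.25×8.125 = 59.4 kips; take 59.4 kips (rupture).
Tension yield (gross): A_g = 2×0.25 = 0.5 in². φR_n = 0.90 × 50 × 0.5 = 22.5 kips.
Governing: min(90.5, 59.4, 22.5) = 22.5 kips → gross-section yield.

22.5 kips (gross-section yield governs)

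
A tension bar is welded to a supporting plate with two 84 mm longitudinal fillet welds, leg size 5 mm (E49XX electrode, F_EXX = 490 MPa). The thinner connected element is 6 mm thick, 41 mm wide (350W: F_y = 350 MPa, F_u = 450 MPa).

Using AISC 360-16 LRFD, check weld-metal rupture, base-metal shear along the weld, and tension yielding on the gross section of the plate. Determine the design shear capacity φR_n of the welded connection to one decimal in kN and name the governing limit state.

Weld metal: throat = 0.707×5 = 3.535 mm, L = 2×84 = 168 mm. φR_n = 0.75 × 0.6 × 490 × 3.535 × 168 = 131.0 kN.
Base metal shear (6 mm plate): yield φR_n = 1.0×0.6×350×6×168 = 211.7 kN; rupture φR_n = 0.75×0.6×450×6×168 = 204.1 kN; take 204.1 kN (rupture).
Tension yield (gross): A_g = 41×6 = 246 mm². φR_n = 0.90 × 350 × 246 = 77.5 kN.
Governing: min(131.0, 204.1, 77.5) = 77.5 kN → gross-section yield.

77.5 kN (gross-section yield governs)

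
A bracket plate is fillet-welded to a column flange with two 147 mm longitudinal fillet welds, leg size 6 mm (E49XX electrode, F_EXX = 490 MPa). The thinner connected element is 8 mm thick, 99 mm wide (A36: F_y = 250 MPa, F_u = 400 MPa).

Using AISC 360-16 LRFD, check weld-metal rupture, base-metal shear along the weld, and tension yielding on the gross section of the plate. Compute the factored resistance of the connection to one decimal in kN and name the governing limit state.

Weld metal: throat = 0.707×6 = 4.242 mm, L = 2×147 = 294 mm. φR_n = 0.75 × 0.6 × 490 × 4.242 × 294 = 275.0 kN.
Base metal shear (8 mm plate): yield φR_n = 1.0×0.6×250×8×294 = 352.8 kN; rupture φR_n = 0.75×0.6×400×8×294 = 423.4 kN; take 352.8 kN (yield).
Tension yield (gross): A_g = 99×8 = 792 mm². φR_n = 0.90 × 250 × 792 = 178.2 kN.
Governing: min(275.0, 352.8, 178.2) = 178.2 kN → gross-section yield.

178.2 kN (gross-section yield governs)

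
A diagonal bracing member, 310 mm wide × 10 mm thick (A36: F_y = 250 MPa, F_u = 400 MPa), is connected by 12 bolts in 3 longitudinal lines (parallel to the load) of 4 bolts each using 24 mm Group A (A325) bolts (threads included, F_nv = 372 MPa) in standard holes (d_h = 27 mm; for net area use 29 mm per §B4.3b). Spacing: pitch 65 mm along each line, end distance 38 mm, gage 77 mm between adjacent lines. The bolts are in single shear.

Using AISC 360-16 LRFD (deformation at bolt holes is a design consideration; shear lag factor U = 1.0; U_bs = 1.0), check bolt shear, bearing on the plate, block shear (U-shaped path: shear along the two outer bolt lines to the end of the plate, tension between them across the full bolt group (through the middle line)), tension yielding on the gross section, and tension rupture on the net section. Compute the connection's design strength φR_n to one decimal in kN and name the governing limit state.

Bolt shear: A_b = π(24)²/4 = 452.39 mm². φR_n = 0.75 × 372 × 452.39 × 12 × 1 = 1514.6 kN.
Bearing (10 mm plate, F_u = 400 MPa): end bolts L_c = 38 − 27/2 = 24.5, R_n = min(1.2×24.5×10×400, 2.4×24×10×400) = 117.6 kN/bolt; interior L_c = 65 − 27 = 38, R_n = 182.4 kN/bolt. φR_n = 0.75 × (3×117.6 + 9×182.4) = 1495.8 kN.
Block shear: shear path 2×[38+3×65] = 2×233 mm, A_gv = 4660, A_nv = 2×(233 − 3.5×29)×10 = 2630 mm²; tension across gage: (154 − 2×29)×10 = 960 mm². R_n = min(0.6×400×2630, 0.6×250×4660) + 1.0×400×960 = min(631.2, 699) + 384 = 1015.2 kN. φR_n = 0.75 × 1015.2 = 761.4 kN.
Tension yield (gross): A_g = 310×10 = 3100 mm². φR_n = 0.90 × 250 × 3100 = 697.5 kN.
Tension rupture (net): A_n = (310 − 3×29)×10 = 2230 mm² (U = 1.0, A_e = A_n). φR_n = 0.75 × 400 × 2230 = 669.0 kN.
Governing: min(1514.6, 1495.8, 761.4, 697.5, 669.0) = 669.0 kN → net-section rupture.

669.0 kN (net-section rupture governs)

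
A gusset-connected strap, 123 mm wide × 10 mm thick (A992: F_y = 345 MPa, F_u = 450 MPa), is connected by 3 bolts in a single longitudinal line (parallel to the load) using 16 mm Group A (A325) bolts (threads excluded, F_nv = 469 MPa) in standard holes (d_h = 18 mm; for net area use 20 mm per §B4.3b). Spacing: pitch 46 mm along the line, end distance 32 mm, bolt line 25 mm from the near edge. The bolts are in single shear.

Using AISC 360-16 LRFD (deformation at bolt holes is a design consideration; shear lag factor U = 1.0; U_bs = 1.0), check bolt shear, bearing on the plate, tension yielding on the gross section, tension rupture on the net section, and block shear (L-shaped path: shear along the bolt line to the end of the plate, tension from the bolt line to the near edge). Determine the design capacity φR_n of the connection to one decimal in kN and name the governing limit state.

Bolt shear: A_b = π(16)²/4 = 201.06 mm². φR_n = 0.75 × 469 × 201.06 × 3 × 1 = 212.2 kN.
Bearing (10 mm plate, F_u = 450 MPa): end bolts L_c = 32 − 18/2 = 23, R_n = min(1.2×23×10×450, 2.4×16×10×450) = 124.2 kN/bolt; interior L_c = 46 − 18 = 28, R_n = 151.2 kN/bolt. φR_n = 0.75 × (1×124.2 + 2×151.2) = 320.0 kN.
Tension yield (gross): A_g = 123×10 = 1230 mm². φR_n = 0.90 × 345 × 1230 = 381.9 kN.
Tension rupture (net): A_n = (123 − 1×20)×10 = 1030 mm² (U = 1.0, A_e = A_n). φR_n = 0.75 × 450 × 1030 = 347.6 kN.
Block shear: shear path 1×[32+2×46] = 1×124 mm, A_gv = 1240, A_nv = 1×(124 − 2.5×20)×10 = 740 mm²; tension to near edge: (25 − 0.5×20)×10 = 150 mm². R_n = min(0.6×450×740, 0.6×345×1240) + 1.0×450×150 = min(199.8, 256.68) + 67.5 = 267.3 kN. φR_n = 0.75 × 267.3 = 200.5 kN.
Governing: min(212.2, 320.0, 381.9, 347.6, 200.5) = 200.5 kN → block shear.

200.5 kN (block shear governs)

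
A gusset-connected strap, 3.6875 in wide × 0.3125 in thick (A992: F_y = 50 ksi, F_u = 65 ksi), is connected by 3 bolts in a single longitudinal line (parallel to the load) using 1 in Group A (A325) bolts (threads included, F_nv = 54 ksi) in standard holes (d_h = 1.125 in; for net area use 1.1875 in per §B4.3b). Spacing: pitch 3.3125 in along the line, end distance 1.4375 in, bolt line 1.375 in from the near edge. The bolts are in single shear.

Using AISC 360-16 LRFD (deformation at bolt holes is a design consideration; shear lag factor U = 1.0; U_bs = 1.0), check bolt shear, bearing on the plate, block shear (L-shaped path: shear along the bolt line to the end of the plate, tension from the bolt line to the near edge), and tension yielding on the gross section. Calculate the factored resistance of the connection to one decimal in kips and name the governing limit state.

Bolt shear: A_b = π(1)²/4 = 0.7854 in². φR_n = 0.75 × 54 × 0.7854 × 3 × 1 = 95.4 kips.
Bearing (0.3125 in plate, F_u = 65 ksi): end bolts L_c = 1.4375 − 1.125/2 = 0.875, R_n = min(1.2×0.875×0.3125×65, 2.4×1×0.3125×65) = 21.328 kips/bolt; interior L_c = 3.3125 − 1.125 = 2.1875, R_n = 48.75 kips/bolt. φR_n = 0.75 × (1×21.328 + 2×48.75) = 89.1 kips.
Block shear: shear path 1×[1.4375+2×3.3125] = 1×8.0625 in, A_gv = 2.5195, A_nv = 1×(8.0625 − 2.5×1.1875)×0.3125 = 1.5918 in²; tension to near edge: (1.375 − 0.5×1.1875)×0.3125 = 0.24414 in². R_n = min(0.6×65×1.5918, 0.6×50×2.5195) + 1.0×65×0.24414 = min(62.08, 75.585) + 15.869 = 77.949 kips. φR_n = 0.75 × 77.949 = 58.5 kips.
Tension yield (gross): A_g = 3.6875×0.3125 = 1.1523 in². φR_n = 0.90 × 50 × 1.1523 = 51.9 kips.
Governing: min(95.4, 89.1, 58.5, 51.9) = 51.9 kips → gross-section yield.

51.9 kips (gross-section yield governs)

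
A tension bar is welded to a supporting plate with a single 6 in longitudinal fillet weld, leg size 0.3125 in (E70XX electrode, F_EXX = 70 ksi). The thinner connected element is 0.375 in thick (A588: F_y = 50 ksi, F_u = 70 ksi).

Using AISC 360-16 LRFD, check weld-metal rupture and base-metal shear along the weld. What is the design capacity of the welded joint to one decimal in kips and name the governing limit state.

Weld metal: throat = 0.707×0.3125 = 0.22094 in, L = 6 in. φR_n = 0.75 × 0.6 × 70 × 0.22094 × 6 = 41.8 kips.
Base metal shear (0.375 in plate): yield φR_n = 1.0×0.6×50×0.375×6 = 67.5 kips; rupture φR_n = 0.75×0.6×70×0.375×6 = 70.9 kips; take 67.5 kips (yield).
Governing: min(41.8, 67.5) = 41.8 kips → weld metal.

41.8 kips (weld metal governs)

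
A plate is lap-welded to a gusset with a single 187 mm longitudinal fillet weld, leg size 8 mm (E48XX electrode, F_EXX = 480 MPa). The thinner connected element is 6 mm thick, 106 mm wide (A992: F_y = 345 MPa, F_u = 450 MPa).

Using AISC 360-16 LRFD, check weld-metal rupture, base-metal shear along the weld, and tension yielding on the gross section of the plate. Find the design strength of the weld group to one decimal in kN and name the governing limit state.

197.5 kN (gross-section yield governs)

Weld metal: throat = 0.707×8 = 5.656 mm, L = 187 mm. φR_n = 0.75 × 0.6 × 480 × 5.656 × 187 = 228.5 kN.
Base metal shear (6 mm plate): yield φR_n = 1.0×0.6×345×6×187 = 232.3 kN; rupture φR_n = 0.75×0.6×450×6×187 = 227.2 kN; take 227.2 kN (rupture).
Tension yield (gross): A_g = 106×6 = 636 mm². φR_n = 0.90 × 345 × 636 = 197.5 kN.
Governing: min(228.5, 227.2, 197.5) = 197.5 kN → gross-section yield.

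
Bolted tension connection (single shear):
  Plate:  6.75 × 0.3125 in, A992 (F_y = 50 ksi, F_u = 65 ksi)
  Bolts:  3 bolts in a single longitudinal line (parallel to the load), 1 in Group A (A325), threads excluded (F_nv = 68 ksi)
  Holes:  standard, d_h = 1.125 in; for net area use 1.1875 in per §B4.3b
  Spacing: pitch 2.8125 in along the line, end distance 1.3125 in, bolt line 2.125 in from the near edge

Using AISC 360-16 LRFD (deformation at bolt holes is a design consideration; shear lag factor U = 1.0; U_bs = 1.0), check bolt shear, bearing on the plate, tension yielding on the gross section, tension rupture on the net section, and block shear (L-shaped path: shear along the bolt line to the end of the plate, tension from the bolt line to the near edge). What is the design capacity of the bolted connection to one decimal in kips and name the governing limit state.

59.6 kips (block shear governs)

Bolt shear: A_b = π(1)²/4 = 0.7854 in². φR_n = 0.75 × 68 × 0.7854 × 3 × 1 = 120.2 kips.
Bearing (0.3125 in plate, F_u = 65 ksi): end bolts L_c = 1.3125 − 1.125/2 = 0.75, R_n = min(1.2×0.75×0.3125×65, 2.4×1×0.3125×65) = 18.281 kips/bolt; interior L_c = 2.8125 − 1.125 = 1.6875, R_n = 41.133 kips/bolt. φR_n = 0.75 × (1×18.281 + 2×41.133) = 75.4 kips.
Tension yield (gross): A_g = 6.75×0.3125 = 2.1094 in². φR_n = 0.90 × 50 × 2.1094 = 94.9 kips.
Tension rupture (net): A_n = (6.75 − 1×1.1875)×0.3125 = 1.7383 in² (U = 1.0, A_e = A_n). φR_n = 0.75 × 65 × 1.7383 = 84.7 kips.
Block shear: shear path 1×[1.3125+2×2.8125] = 1×6.9375 in, A_gv = 2.168, A_nv = 1×(6.9375 − 2.5×1.1875)×0.3125 = 1.2402 in²; tension to near edge: (2.125 − 0.5×1.1875)×0.3125 = 0.47852 in². R_n = min(0.6×65×1.2402, 0.6×50×2.168) + 1.0×65×0.47852 = min(48.368, 65.04) + 31.104 = 79.472 kips. φR_n = 0.75 × 79.472 = 59.6 kips.
Governing: min(120.2, 75.4, 94.9, 84.7, 59.6) = 59.6 kips → block shear.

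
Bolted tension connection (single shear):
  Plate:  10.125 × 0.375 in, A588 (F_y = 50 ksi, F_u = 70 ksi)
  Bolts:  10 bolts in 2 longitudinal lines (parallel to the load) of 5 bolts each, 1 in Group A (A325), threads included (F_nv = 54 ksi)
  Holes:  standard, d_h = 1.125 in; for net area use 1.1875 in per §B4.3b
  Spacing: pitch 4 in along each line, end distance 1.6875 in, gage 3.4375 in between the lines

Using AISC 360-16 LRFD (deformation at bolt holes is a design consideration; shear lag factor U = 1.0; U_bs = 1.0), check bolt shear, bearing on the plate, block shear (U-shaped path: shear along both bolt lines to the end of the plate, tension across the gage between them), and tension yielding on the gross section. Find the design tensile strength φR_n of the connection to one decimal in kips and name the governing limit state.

170.9 kips (gross-section yield governs)

Bolt shear: A_b = π(1)²/4 = 0.7854 in². φR_n = 0.75 × 54 × 0.7854 × 10 × 1 = 318.1 kips.
Bearing (0.375 in plate, F_u = 70 ksi): end bolts L_c = 1.6875 − 1.125/2 = 1.125, R_n = min(1.2×1.125×0.375×70, 2.4×1×0.375×70) = 35.438 kips/bolt; interior L_c = 4 − 1.125 = 2.875, R_n = 63 kips/bolt. φR_n = 0.75 × (2×35.438 + 8×63) = 431.2 kips.
Block shear: shear path 2×[1.6875+4×4] = 2×17.6875 in, A_gv = 13.266, A_nv = 2×(17.6875 − 4.5×1.1875)×0.375 = 9.2578 in²; tension across gage: (3.4375 − 1×1.1875)×0.375 = 0.84375 in². R_n = min(0.6×70×9.2578, 0.6×50×13.266) + 1.0×70×0.84375 = min(388.83, 397.98) + 59.063 = 447.89 kips. φR_n = 0.75 × 447.89 = 335.9 kips.
Tension yield (gross): A_g = 10.125×0.375 = 3.7969 in². φR_n = 0.90 × 50 × 3.7969 = 170.9 kips.
Governing: min(318.1, 431.2, 335.9, 170.9) = 170.9 kips → gross-section yield.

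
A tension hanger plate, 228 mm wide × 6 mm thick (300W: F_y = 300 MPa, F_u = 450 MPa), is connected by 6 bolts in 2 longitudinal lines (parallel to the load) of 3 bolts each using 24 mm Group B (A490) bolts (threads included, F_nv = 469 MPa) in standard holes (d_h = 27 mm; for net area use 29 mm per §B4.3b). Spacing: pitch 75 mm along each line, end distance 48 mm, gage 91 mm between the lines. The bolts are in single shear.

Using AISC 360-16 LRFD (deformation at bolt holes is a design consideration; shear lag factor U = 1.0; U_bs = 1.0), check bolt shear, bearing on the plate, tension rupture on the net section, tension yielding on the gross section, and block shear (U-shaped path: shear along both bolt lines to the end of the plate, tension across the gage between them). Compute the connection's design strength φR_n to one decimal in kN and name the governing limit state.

Bolt shear: A_b = π(24)²/4 = 452.39 mm². φR_n = 0.75 × 469 × 452.39 × 6 × 1 = 954.8 kN.
Bearing (6 mm plate, F_u = 450 MPa): end bolts L_c = 48 − 27/2 = 34.5, R_n = min(1.2×34.5×6×450, 2.4×24×6×450) = 111.78 kN/bolt; interior L_c = 75 − 27 = 48, R_n = 155.52 kN/bolt. φR_n = 0.75 × (2×111.78 + 4×155.52) = 634.2 kN.
Tension rupture (net): A_n = (228 − 2×29)×6 = 1020 mm² (U = 1.0, A_e = A_n). φR_n = 0.75 × 450 × 1020 = 344.3 kN.
Tension yield (gross): A_g = 228×6 = 1368 mm². φR_n = 0.90 × 300 × 1368 = 369.4 kN.
Block shear: shear path 2×[48+2×75] = 2×198 mm, A_gv = 2376, A_nv = 2×(198 − 2.5×29)×6 = 1506 mm²; tension across gage: (91 − 1×29)×6 = 372 mm². R_n = min(0.6×450×1506, 0.6×300×2376) + 1.0×450×372 = min(406.62, 427.68) + 167.4 = 574.02 kN. φR_n = 0.75 × 574.02 = 430.5 kN.
Governing: min(954.8, 634.2, 344.3, 369.4, 430.5) = 344.3 kN → net-section rupture.

344.3 kN (net-section rupture governs)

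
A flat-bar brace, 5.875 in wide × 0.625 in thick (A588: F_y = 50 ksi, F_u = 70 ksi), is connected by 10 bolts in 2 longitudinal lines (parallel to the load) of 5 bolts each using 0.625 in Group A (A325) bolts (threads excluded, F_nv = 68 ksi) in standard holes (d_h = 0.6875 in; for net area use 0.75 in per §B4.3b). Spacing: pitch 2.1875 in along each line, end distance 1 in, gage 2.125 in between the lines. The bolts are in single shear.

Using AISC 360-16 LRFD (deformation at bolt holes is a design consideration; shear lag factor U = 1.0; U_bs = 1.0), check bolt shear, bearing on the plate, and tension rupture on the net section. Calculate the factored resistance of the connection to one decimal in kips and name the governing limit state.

Bolt shear: A_b = π(0.625)²/4 = 0.3068 in². φR_n = 0.75 × 68 × 0.3068 × 10 × 1 = 156.5 kips.
Bearing (0.625 in plate, F_u = 70 ksi): end bolts L_c = 1 − 0.6875/2 = 0.65625, R_n = min(1.2×0.65625×0.625×70, 2.4×0.625×0.625×70) = 34.453 kips/bolt; interior L_c = 2.1875 − 0.6875 = 1.5, R_n = 65.625 kips/bolt. φR_n = 0.75 × (2×34.453 + 8×65.625) = 445.4 kips.
Tension rupture (net): A_n = (5.875 − 2×0.75)×0.625 = 2.7344 in² (U = 1.0, A_e = A_n). φR_n = 0.75 × 70 × 2.7344 = 143.6 kips.
Governing: min(156.5, 445.4, 143.6) = 143.6 kips → net-section rupture.

143.6 kips (net-section rupture governs)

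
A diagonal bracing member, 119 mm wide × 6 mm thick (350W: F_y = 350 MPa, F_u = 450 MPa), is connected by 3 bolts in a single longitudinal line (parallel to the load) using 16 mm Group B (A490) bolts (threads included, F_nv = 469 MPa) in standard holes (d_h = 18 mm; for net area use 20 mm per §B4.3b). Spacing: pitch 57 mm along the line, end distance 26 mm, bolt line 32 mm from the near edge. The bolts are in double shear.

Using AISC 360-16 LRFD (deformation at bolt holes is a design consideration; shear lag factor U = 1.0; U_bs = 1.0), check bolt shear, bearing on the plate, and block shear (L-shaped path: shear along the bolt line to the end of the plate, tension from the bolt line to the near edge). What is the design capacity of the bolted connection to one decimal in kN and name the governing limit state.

153.9 kN (block shear governs)

Bolt shear: A_b = π(16)²/4 = 201.06 mm². φR_n = 0.75 × 469 × 201.06 × 3 × 2 = 424.3 kN.
Bearing (6 mm plate, F_u = 450 MPa): end bolts L_c = 26 − 18/2 = 17, R_n = min(1.2×17×6×450, 2.4×16×6×450) = 55.08 kN/bolt; interior L_c = 57 − 18 = 39, R_n = 103.68 kN/bolt. φR_n = 0.75 × (1×55.08 + 2×103.68) = 196.8 kN.
Block shear: shear path 1×[26+2×57] = 1×140 mm, A_gv = 840, A_nv = 1×(140 − 2.5×20)×6 = 540 mm²; tension to near edge: (32 − 0.5×20)×6 = 132 mm². R_n = min(0.6×450×540, 0.6×350×840) + 1.0×450×132 = min(145.8, 176.4) + 59.4 = 205.2 kN. φR_n = 0.75 × 205.2 = 153.9 kN.
Governing: min(424.3, 196.8, 153.9) = 153.9 kN → block shear.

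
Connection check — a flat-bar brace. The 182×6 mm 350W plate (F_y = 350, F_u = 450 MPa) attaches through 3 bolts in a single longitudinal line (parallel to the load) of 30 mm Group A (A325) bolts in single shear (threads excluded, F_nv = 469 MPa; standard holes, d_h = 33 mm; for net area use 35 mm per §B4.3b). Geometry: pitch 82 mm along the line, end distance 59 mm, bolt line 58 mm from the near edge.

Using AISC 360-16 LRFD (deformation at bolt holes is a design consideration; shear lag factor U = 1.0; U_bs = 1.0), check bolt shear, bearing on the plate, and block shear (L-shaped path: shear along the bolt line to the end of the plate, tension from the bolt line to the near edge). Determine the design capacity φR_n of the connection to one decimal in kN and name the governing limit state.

246.6 kN (block shear governs)

Bolt shear: A_b = π(30)²/4 = 706.86 mm². φR_n = 0.75 × 469 × 706.86 × 3 × 1 = 745.9 kN.
Bearing (6 mm plate, F_u = 450 MPa): end bolts L_c = 59 − 33/2 = 42.5, R_n = min(1.2×42.5×6×450, 2.4×30×6×450) = 137.7 kN/bolt; interior L_c = 82 − 33 = 49, R_n = 158.76 kN/bolt. φR_n = 0.75 × (1×137.7 + 2×158.76) = 341.4 kN.
Block shear: shear path 1×[59+2×82] = 1×223 mm, A_gv = 1338, A_nv = 1×(223 − 2.5×35)×6 = 813 mm²; tension to near edge: (58 − 0.5×35)×6 = 243 mm². R_n = min(0.6×450×813, 0.6×350×1338) + 1.0×450×243 = min(219.51, 280.98) + 109.35 = 328.86 kN. φR_n = 0.75 × 328.86 = 246.6 kN.
Governing: min(745.9, 341.4, 246.6) = 246.6 kN → block shear.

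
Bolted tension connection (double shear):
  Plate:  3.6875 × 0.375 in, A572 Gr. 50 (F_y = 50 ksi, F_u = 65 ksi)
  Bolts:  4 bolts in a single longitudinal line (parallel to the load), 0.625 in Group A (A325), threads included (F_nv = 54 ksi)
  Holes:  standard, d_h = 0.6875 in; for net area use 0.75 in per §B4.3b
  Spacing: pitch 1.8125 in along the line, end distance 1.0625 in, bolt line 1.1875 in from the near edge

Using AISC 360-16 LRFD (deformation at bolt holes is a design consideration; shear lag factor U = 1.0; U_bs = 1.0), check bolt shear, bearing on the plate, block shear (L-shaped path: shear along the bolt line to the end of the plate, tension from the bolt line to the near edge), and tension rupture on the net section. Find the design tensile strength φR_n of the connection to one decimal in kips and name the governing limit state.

Bolt shear: A_b = π(0.625)²/4 = 0.3068 in². φR_n = 0.75 × 54 × 0.3068 × 4 × 2 = 99.4 kips.
Bearing (0.375 in plate, F_u = 65 ksi): end bolts L_c = 1.0625 − 0.6875/2 = 0.71875, R_n = min(1.2×0.71875×0.375×65, 2.4×0.625×0.375×65) = 21.023 kips/bolt; interior L_c = 1.8125 − 0.6875 = 1.125, R_n = 32.906 kips/bolt. φR_n = 0.75 × (1×21.023 + 3×32.906) = 89.8 kips.
Block shear: shear path 1×[1.0625+3×1.8125] = 1×6.5 in, A_gv = 2.4375, A_nv = 1×(6.5 − 3.5×0.75)×0.375 = 1.4531 in²; tension to near edge: (1.1875 − 0.5×0.75)×0.375 = 0.30469 in². R_n = min(0.6×65×1.4531, 0.6×50×2.4375) + 1.0×65×0.30469 = min(56.671, 73.125) + 19.805 = 76.476 kips. φR_n = 0.75 × 76.476 = 57.4 kips.
Tension rupture (net): A_n = (3.6875 − 1×0.75)×0.375 = 1.1016 in² (U = 1.0, A_e = A_n). φR_n = 0.75 × 65 × 1.1016 = 53.7 kips.
Governing: min(99.4, 89.8, 57.4, 53.7) = 53.7 kips → net-section rupture.

53.7 kips (net-section rupture governs)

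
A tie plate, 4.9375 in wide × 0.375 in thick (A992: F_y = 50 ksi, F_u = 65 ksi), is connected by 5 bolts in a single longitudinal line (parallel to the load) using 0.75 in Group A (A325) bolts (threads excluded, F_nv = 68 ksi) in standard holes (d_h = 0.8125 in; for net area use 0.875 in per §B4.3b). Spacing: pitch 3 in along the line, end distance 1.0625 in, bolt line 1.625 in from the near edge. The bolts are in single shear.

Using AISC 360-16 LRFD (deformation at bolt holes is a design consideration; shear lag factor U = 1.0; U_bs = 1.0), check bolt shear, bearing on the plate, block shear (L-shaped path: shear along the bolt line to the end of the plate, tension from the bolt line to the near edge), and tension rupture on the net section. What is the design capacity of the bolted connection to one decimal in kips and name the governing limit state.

74.3 kips (net-section rupture governs)

Bolt shear: A_b = π(0.75)²/4 = 0.44179 in². φR_n = 0.75 × 68 × 0.44179 × 5 × 1 = 112.7 kips.
Bearing (0.375 in plate, F_u = 65 ksi): end bolts L_c = 1.0625 − 0.8125/2 = 0.65625, R_n = min(1.2×0.65625×0.375×65, 2.4×0.75×0.375×65) = 19.195 kips/bolt; interior L_c = 3 − 0.8125 = 2.1875, R_n = 43.875 kips/bolt. φR_n = 0.75 × (1×19.195 + 4×43.875) = 146.0 kips.
Block shear: shear path 1×[1.0625+4×3] = 1×13.0625 in, A_gv = 4.8984, A_nv = 1×(13.0625 − 4.5×0.875)×0.375 = 3.4219 in²; tension to near edge: (1.625 − 0.5×0.875)×0.375 = 0.44531 in². R_n = min(0.6×65×3.4219, 0.6×50×4.8984) + 1.0×65×0.44531 = min(133.45, 146.95) + 28.945 = 162.4 kips. φR_n = 0.75 × 162.4 = 121.8 kips.
Tension rupture (net): A_n = (4.9375 − 1×0.875)×0.375 = 1.5234 in² (U = 1.0, A_e = A_n). φR_n = 0.75 × 65 × 1.5234 = 74.3 kips.
Governing: min(112.7, 146.0, 121.8, 74.3) = 74.3 kips → net-section rupture.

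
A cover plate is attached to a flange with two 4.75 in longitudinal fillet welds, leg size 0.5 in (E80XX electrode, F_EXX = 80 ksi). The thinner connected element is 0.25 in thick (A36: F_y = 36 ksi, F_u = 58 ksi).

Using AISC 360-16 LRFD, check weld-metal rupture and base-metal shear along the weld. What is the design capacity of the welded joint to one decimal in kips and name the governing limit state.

51.3 kips (base-metal shear governs)

Weld metal: throat = 0.707×0.5 = 0.3535 in, L = 2×4.75 = 9.5 in. φR_n = 0.75 × 0.6 × 80 × 0.3535 × 9.5 = 120.9 kips.
Base metal shear (0.25 in plate): yield φR_n = 1.0×0.6×36×0.25×9.5 = 51.3 kips; rupture φR_n = 0.75×0.6×58×0.25×9.5 = 62.0 kips; take 51.3 kips (yield).
Governing: min(120.9, 51.3) = 51.3 kips → base-metal shear.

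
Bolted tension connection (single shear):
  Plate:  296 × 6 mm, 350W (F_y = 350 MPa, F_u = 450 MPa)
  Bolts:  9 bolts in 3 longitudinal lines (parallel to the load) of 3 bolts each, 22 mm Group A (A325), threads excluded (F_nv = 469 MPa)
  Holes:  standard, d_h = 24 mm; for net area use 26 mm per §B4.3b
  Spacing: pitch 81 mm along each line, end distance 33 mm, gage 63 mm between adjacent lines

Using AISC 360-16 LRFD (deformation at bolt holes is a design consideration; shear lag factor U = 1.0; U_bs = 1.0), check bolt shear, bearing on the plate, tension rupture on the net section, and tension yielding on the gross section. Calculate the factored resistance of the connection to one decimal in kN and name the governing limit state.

Bolt shear: A_b = π(22)²/4 = 380.13 mm². φR_n = 0.75 × 469 × 380.13 × 9 × 1 = 1203.4 kN.
Bearing (6 mm plate, F_u = 450 MPa): end bolts L_c = 33 − 24/2 = 21, R_n = min(1.2×21×6×450, 2.4×22×6×450) = 68.04 kN/bolt; interior L_c = 81 − 24 = 57, R_n = 142.56 kN/bolt. φR_n = 0.75 × (3×68.04 + 6×142.56) = 794.6 kN.
Tension rupture (net): A_n = (296 − 3×26)×6 = 1308 mm² (U = 1.0, A_e = A_n). φR_n = 0.75 × 450 × 1308 = 441.5 kN.
Tension yield (gross): A_g = 296×6 = 1776 mm². φR_n = 0.90 × 350 × 1776 = 559.4 kN.
Governing: min(1203.4, 794.6, 441.5, 559.4) = 441.5 kN → net-section rupture.

441.5 kN (net-section rupture governs)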